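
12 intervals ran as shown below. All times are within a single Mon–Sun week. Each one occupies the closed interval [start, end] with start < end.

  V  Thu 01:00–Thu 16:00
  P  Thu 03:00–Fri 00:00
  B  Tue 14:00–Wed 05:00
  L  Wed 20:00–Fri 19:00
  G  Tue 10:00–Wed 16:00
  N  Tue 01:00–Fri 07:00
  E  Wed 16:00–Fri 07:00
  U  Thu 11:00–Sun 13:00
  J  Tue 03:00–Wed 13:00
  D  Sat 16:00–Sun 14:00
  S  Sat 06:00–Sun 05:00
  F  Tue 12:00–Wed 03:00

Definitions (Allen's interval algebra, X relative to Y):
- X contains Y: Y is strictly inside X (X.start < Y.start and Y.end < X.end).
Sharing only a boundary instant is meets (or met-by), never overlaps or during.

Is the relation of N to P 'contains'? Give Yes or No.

Yes

N = [Tue 01:00, Fri 07:00], P = [Thu 03:00, Fri 00:00].
Actual relation of N to P: contains.
Asked whether 'contains' holds → Yes.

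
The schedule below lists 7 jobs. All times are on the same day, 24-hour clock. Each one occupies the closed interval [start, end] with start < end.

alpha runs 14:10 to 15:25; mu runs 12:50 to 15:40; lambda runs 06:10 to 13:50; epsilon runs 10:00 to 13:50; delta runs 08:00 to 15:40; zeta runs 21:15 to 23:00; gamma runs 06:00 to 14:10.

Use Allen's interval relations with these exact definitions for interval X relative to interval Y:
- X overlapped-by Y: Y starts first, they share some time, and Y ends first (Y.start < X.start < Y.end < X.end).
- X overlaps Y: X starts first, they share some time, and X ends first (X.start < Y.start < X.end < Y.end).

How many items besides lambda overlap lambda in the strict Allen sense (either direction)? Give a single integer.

Target lambda = [06:10, 13:50].
alpha [14:10, 15:25] → after → no.
delta [08:00, 15:40] → overlapped-by → counts.
epsilon [10:00, 13:50] → finishes → no.
gamma [06:00, 14:10] → contains → no.
mu [12:50, 15:40] → overlapped-by → counts.
zeta [21:15, 23:00] → after → no.
Total: 2.

2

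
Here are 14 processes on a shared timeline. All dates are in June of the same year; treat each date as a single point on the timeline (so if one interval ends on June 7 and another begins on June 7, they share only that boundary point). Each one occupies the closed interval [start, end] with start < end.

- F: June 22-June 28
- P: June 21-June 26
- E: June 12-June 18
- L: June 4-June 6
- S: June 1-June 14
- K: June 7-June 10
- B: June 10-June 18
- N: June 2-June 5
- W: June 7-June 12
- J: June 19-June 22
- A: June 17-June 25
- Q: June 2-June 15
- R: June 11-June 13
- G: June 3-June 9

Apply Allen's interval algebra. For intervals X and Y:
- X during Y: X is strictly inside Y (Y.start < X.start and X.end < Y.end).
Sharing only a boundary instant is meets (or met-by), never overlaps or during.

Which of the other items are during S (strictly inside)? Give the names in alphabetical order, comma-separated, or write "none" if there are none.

Target S = [June 1, June 14].
A [June 17, June 25] → after → no.
B [June 10, June 18] → overlapped-by → no.
E [June 12, June 18] → overlapped-by → no.
F [June 22, June 28] → after → no.
G [June 3, June 9] → during → yes.
J [June 19, June 22] → after → no.
K [June 7, June 10] → during → yes.
L [June 4, June 6] → during → yes.
N [June 2, June 5] → during → yes.
P [June 21, June 26] → after → no.
Q [June 2, June 15] → overlapped-by → no.
R [June 11, June 13] → during → yes.
W [June 7, June 12] → during → yes.
Result: G, K, L, N, R, W.

G, K, L, N, R, W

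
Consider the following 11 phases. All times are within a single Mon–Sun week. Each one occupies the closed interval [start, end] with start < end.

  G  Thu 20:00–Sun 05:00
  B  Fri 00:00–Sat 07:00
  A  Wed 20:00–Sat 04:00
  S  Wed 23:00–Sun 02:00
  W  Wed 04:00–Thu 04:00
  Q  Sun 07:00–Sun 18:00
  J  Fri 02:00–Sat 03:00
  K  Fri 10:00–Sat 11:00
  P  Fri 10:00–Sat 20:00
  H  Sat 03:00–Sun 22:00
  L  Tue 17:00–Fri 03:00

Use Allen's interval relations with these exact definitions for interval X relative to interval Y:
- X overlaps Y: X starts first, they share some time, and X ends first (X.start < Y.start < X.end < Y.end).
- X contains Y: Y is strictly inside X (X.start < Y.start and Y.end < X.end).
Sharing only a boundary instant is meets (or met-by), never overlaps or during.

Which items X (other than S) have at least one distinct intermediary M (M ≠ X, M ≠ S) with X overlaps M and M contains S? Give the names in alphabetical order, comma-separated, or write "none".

none

Target S = [Wed 23:00, Sun 02:00].
Intermediaries M with M contains S: none.
Union: none.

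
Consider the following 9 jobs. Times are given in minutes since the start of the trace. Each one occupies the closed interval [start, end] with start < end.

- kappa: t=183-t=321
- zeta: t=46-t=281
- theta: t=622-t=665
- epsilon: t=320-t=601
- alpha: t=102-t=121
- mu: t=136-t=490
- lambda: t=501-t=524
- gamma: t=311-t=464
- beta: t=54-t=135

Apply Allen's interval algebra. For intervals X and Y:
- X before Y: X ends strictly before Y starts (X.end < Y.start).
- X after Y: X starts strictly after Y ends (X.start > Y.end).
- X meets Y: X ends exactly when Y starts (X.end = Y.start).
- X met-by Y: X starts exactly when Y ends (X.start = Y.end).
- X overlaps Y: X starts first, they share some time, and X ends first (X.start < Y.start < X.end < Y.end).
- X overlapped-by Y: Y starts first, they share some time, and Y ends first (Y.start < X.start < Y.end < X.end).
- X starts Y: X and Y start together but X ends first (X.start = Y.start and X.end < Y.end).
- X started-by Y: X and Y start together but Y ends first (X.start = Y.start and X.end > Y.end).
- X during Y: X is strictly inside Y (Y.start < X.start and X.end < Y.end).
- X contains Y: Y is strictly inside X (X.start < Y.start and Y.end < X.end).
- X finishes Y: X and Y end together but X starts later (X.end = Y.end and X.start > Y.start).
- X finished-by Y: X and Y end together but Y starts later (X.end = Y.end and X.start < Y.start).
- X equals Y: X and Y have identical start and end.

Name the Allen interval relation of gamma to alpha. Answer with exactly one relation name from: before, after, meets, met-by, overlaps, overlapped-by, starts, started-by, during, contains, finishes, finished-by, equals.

gamma = [t=311, t=464]; alpha = [t=102, t=121].
Compare endpoints: gamma.start > alpha.start, gamma.start > alpha.end, gamma.end > alpha.start, gamma.end > alpha.end.
That pattern is 'after'.

after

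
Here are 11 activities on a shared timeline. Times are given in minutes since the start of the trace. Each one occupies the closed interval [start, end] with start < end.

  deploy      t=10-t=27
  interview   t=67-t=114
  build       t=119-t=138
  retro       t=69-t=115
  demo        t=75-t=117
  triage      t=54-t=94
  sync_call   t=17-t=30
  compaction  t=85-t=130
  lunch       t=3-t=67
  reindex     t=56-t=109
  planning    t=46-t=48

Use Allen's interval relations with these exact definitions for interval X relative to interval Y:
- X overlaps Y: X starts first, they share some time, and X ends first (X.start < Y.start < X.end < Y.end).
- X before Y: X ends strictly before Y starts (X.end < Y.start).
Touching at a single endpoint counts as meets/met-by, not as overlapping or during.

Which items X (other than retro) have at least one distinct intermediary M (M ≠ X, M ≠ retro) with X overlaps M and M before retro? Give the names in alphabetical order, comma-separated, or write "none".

Target retro = [t=69, t=115].
Intermediaries M with M before retro: deploy, lunch, planning, sync_call.
Via deploy — items with X overlaps deploy: none.
Via lunch — items with X overlaps lunch: none.
Via planning — items with X overlaps planning: none.
Via sync_call — items with X overlaps sync_call: deploy.
Union: deploy.

deploy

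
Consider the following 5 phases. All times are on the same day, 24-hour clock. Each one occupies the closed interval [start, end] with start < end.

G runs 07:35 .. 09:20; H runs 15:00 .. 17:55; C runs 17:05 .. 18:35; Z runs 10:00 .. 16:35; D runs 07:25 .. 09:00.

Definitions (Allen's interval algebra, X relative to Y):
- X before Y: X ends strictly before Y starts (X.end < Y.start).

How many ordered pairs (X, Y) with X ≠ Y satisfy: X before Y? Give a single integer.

7

Checking all 20 ordered pairs for relation 'before'; matching pairs in alphabetical order:
(D, C): D before C ✓
(D, H): D before H ✓
(D, Z): D before Z ✓
(G, C): G before C ✓
(G, H): G before H ✓
(G, Z): G before Z ✓
(Z, C): Z before C ✓
Count: 7.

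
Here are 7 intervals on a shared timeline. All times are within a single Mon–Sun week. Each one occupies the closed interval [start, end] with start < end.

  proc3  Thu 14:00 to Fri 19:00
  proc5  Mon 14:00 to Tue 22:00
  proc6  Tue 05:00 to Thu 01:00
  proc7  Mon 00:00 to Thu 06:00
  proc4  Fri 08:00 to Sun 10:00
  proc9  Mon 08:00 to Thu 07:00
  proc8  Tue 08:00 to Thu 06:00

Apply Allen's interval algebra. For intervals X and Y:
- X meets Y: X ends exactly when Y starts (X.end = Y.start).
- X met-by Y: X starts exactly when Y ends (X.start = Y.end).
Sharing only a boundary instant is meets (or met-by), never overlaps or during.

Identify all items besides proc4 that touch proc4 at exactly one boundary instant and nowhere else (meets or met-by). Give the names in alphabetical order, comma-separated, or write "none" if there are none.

Target proc4 = [Fri 08:00, Sun 10:00].
proc3 [Thu 14:00, Fri 19:00] → overlaps → no.
proc5 [Mon 14:00, Tue 22:00] → before → no.
proc6 [Tue 05:00, Thu 01:00] → before → no.
proc7 [Mon 00:00, Thu 06:00] → before → no.
proc8 [Tue 08:00, Thu 06:00] → before → no.
proc9 [Mon 08:00, Thu 07:00] → before → no.
Result: none.

none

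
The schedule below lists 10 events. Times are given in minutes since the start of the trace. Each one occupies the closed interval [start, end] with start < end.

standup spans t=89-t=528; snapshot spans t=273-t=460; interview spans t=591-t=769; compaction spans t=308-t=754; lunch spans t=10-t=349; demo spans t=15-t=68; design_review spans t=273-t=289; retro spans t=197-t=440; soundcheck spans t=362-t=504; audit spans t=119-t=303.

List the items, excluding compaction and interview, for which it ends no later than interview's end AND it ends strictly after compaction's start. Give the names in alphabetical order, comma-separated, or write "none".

Conditions: its end is no later than interview's end (X.end <= t=769) AND its end is strictly after compaction's start (X.end > t=308).
audit: end t=303 <= t=769? ✓; end t=303 > t=308? ✗ → no.
demo: end t=68 <= t=769? ✓; end t=68 > t=308? ✗ → no.
design_review: end t=289 <= t=769? ✓; end t=289 > t=308? ✗ → no.
lunch: end t=349 <= t=769? ✓; end t=349 > t=308? ✓ → yes.
retro: end t=440 <= t=769? ✓; end t=440 > t=308? ✓ → yes.
snapshot: end t=460 <= t=769? ✓; end t=460 > t=308? ✓ → yes.
soundcheck: end t=504 <= t=769? ✓; end t=504 > t=308? ✓ → yes.
standup: end t=528 <= t=769? ✓; end t=528 > t=308? ✓ → yes.
Result: lunch, retro, snapshot, soundcheck, standup.

lunch, retro, snapshot, soundcheck, standup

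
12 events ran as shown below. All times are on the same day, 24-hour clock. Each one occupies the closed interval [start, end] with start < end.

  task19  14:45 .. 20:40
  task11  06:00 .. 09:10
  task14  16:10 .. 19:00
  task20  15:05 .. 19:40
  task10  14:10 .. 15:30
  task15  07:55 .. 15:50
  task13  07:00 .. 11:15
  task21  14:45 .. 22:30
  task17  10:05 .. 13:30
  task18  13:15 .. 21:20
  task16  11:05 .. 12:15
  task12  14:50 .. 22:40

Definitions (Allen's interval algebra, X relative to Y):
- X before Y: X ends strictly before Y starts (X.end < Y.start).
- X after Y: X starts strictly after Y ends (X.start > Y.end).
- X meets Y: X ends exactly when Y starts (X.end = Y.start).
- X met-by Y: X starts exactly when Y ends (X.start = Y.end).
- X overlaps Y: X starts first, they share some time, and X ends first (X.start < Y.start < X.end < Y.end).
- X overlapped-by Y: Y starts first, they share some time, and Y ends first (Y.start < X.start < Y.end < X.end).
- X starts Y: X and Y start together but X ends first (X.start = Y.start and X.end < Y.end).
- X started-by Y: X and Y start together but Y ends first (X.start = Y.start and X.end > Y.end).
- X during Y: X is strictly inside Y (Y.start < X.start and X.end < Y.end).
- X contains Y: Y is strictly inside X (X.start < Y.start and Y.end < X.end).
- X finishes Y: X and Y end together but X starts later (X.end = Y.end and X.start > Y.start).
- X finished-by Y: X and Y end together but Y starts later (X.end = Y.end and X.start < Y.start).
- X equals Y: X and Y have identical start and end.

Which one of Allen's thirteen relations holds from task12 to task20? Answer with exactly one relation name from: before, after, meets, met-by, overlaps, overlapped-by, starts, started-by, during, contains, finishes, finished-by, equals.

task12 = [14:50, 22:40]; task20 = [15:05, 19:40].
Compare endpoints: task12.start < task20.start, task12.start < task20.end, task12.end > task20.start, task12.end > task20.end.
That pattern is 'contains'.

contains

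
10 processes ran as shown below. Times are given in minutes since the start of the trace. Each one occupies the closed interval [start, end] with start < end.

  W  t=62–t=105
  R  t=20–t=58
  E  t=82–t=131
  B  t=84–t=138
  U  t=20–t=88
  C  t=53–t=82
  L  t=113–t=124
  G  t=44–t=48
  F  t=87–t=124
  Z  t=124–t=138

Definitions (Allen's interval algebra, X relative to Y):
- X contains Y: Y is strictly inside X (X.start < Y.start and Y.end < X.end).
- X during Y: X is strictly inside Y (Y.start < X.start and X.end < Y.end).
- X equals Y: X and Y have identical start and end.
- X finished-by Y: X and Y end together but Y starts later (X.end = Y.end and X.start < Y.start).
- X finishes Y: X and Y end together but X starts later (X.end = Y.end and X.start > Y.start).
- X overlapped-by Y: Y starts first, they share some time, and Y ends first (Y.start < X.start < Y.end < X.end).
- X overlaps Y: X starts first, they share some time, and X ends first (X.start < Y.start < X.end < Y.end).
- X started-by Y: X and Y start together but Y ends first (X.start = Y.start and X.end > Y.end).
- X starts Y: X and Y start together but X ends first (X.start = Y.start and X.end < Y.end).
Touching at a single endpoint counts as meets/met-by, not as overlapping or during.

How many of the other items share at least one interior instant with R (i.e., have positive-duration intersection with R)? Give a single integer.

Target R = [t=20, t=58].
B [t=84, t=138] → after → no.
C [t=53, t=82] → overlapped-by → counts.
E [t=82, t=131] → after → no.
F [t=87, t=124] → after → no.
G [t=44, t=48] → during → counts.
L [t=113, t=124] → after → no.
U [t=20, t=88] → started-by → counts.
W [t=62, t=105] → after → no.
Z [t=124, t=138] → after → no.
Total: 3.

3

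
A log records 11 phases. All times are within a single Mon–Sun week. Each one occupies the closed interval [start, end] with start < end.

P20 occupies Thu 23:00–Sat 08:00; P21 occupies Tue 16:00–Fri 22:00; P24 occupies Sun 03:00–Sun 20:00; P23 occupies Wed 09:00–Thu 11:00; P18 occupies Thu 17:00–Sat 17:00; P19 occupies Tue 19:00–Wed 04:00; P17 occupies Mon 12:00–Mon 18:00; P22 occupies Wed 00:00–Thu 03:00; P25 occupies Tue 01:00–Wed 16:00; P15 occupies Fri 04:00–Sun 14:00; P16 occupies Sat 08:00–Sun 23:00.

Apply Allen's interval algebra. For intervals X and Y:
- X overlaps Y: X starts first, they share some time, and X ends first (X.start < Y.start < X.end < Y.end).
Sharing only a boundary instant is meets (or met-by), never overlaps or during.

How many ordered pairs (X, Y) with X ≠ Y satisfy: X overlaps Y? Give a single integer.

Checking all 110 ordered pairs for relation 'overlaps'; matching pairs in alphabetical order:
(P15, P16): P15 overlaps P16 ✓
(P15, P24): P15 overlaps P24 ✓
(P18, P15): P18 overlaps P15 ✓
(P18, P16): P18 overlaps P16 ✓
(P19, P22): P19 overlaps P22 ✓
(P20, P15): P20 overlaps P15 ✓
(P21, P15): P21 overlaps P15 ✓
(P21, P18): P21 overlaps P18 ✓
(P21, P20): P21 overlaps P20 ✓
(P22, P23): P22 overlaps P23 ✓
(P25, P21): P25 overlaps P21 ✓
(P25, P22): P25 overlaps P22 ✓
(P25, P23): P25 overlaps P23 ✓
Count: 13.

13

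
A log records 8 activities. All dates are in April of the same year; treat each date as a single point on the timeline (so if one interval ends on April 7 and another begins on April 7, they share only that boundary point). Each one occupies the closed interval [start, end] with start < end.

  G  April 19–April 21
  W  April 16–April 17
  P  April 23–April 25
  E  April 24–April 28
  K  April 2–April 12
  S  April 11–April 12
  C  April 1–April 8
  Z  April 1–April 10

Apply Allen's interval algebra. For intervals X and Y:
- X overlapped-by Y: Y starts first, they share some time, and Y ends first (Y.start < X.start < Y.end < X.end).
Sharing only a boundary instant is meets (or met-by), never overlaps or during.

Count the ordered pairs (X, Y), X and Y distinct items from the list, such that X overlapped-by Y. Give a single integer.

3

Checking all 56 ordered pairs for relation 'overlapped-by'; matching pairs in alphabetical order:
(E, P): E overlapped-by P ✓
(K, C): K overlapped-by C ✓
(K, Z): K overlapped-by Z ✓
Count: 3.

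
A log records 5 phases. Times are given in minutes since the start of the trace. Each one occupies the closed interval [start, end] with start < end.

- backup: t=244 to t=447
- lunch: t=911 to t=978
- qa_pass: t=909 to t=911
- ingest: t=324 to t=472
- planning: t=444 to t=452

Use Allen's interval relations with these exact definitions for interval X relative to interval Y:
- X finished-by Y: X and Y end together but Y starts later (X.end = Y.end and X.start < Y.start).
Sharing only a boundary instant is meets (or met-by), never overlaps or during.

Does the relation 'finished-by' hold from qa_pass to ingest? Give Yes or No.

No

qa_pass = [t=909, t=911], ingest = [t=324, t=472].
Actual relation of qa_pass to ingest: after.
Asked whether 'finished-by' holds → No.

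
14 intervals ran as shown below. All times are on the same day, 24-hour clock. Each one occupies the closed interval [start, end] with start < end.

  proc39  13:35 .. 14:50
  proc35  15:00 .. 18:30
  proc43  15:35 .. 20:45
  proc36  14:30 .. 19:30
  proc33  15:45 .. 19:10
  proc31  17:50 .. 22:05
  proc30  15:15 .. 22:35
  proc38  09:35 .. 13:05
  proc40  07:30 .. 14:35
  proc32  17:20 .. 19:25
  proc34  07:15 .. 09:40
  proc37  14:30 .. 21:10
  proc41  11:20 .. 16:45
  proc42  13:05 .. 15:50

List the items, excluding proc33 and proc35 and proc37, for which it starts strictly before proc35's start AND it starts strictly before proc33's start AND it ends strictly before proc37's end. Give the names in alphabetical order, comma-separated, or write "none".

proc34, proc36, proc38, proc39, proc40, proc41, proc42

Conditions: its start is strictly before proc35's start (X.start < 15:00) AND its start is strictly before proc33's start (X.start < 15:45) AND its end is strictly before proc37's end (X.end < 21:10).
proc30: start 15:15 < 15:00? ✗; start 15:15 < 15:45? ✓; end 22:35 < 21:10? ✗ → no.
proc31: start 17:50 < 15:00? ✗; start 17:50 < 15:45? ✗; end 22:05 < 21:10? ✗ → no.
proc32: start 17:20 < 15:00? ✗; start 17:20 < 15:45? ✗; end 19:25 < 21:10? ✓ → no.
proc34: start 07:15 < 15:00? ✓; start 07:15 < 15:45? ✓; end 09:40 < 21:10? ✓ → yes.
proc36: start 14:30 < 15:00? ✓; start 14:30 < 15:45? ✓; end 19:30 < 21:10? ✓ → yes.
proc38: start 09:35 < 15:00? ✓; start 09:35 < 15:45? ✓; end 13:05 < 21:10? ✓ → yes.
proc39: start 13:35 < 15:00? ✓; start 13:35 < 15:45? ✓; end 14:50 < 21:10? ✓ → yes.
proc40: start 07:30 < 15:00? ✓; start 07:30 < 15:45? ✓; end 14:35 < 21:10? ✓ → yes.
proc41: start 11:20 < 15:00? ✓; start 11:20 < 15:45? ✓; end 16:45 < 21:10? ✓ → yes.
proc42: start 13:05 < 15:00? ✓; start 13:05 < 15:45? ✓; end 15:50 < 21:10? ✓ → yes.
proc43: start 15:35 < 15:00? ✗; start 15:35 < 15:45? ✓; end 20:45 < 21:10? ✓ → no.
Result: proc34, proc36, proc38, proc39, proc40, proc41, proc42.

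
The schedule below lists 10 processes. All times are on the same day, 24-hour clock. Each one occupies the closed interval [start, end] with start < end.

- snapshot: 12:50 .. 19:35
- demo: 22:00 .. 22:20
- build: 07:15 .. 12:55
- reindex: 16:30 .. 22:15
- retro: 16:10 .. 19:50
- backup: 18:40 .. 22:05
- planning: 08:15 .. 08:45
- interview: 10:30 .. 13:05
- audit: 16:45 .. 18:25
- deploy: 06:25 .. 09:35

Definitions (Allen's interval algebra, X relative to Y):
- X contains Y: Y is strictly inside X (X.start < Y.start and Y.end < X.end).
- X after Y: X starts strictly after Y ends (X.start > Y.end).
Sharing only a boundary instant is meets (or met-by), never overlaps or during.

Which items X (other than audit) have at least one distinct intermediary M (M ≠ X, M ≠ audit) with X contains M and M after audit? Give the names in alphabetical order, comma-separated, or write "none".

Target audit = [16:45, 18:25].
Intermediaries M with M after audit: backup, demo.
Via backup — items with X contains backup: reindex.
Via demo — items with X contains demo: none.
Union: reindex.

reindex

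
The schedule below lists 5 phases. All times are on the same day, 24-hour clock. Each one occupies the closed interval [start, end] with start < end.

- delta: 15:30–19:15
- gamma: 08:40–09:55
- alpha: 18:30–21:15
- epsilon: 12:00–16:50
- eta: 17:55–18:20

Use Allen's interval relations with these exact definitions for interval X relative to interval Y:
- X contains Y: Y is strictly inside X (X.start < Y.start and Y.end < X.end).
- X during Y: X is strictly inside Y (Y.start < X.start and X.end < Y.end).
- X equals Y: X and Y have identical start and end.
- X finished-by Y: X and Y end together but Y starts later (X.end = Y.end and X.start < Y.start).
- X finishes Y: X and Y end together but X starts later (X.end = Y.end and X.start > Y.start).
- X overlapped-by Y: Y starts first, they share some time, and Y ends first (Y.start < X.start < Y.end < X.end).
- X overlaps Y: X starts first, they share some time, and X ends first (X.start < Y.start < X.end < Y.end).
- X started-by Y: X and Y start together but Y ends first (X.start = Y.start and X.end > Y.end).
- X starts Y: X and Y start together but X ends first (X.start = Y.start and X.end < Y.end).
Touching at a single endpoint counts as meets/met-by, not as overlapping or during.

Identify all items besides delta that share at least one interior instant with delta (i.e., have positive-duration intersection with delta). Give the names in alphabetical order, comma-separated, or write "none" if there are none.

Target delta = [15:30, 19:15].
alpha [18:30, 21:15] → overlapped-by → yes.
epsilon [12:00, 16:50] → overlaps → yes.
eta [17:55, 18:20] → during → yes.
gamma [08:40, 09:55] → before → no.
Result: alpha, epsilon, eta.

alpha, epsilon, eta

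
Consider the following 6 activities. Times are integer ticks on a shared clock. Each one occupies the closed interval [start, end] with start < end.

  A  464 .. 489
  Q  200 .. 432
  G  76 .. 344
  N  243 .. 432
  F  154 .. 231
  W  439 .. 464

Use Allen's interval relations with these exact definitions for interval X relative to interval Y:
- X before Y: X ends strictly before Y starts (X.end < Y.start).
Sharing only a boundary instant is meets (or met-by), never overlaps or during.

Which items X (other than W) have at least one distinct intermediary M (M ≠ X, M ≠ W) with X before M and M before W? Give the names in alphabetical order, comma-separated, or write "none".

F

Target W = [439, 464].
Intermediaries M with M before W: F, G, N, Q.
Via F — items with X before F: none.
Via G — items with X before G: none.
Via N — items with X before N: F.
Via Q — items with X before Q: none.
Union: F.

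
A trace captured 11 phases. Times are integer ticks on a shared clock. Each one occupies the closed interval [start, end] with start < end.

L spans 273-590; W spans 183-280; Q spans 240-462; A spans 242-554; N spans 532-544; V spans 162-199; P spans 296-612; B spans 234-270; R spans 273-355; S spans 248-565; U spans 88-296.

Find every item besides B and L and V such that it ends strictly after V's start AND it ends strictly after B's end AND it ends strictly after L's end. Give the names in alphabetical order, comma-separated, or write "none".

P

Conditions: its end is strictly after V's start (X.end > 162) AND its end is strictly after B's end (X.end > 270) AND its end is strictly after L's end (X.end > 590).
A: end 554 > 162? ✓; end 554 > 270? ✓; end 554 > 590? ✗ → no.
N: end 544 > 162? ✓; end 544 > 270? ✓; end 544 > 590? ✗ → no.
P: end 612 > 162? ✓; end 612 > 270? ✓; end 612 > 590? ✓ → yes.
Q: end 462 > 162? ✓; end 462 > 270? ✓; end 462 > 590? ✗ → no.
R: end 355 > 162? ✓; end 355 > 270? ✓; end 355 > 590? ✗ → no.
S: end 565 > 162? ✓; end 565 > 270? ✓; end 565 > 590? ✗ → no.
U: end 296 > 162? ✓; end 296 > 270? ✓; end 296 > 590? ✗ → no.
W: end 280 > 162? ✓; end 280 > 270? ✓; end 280 > 590? ✗ → no.
Result: P.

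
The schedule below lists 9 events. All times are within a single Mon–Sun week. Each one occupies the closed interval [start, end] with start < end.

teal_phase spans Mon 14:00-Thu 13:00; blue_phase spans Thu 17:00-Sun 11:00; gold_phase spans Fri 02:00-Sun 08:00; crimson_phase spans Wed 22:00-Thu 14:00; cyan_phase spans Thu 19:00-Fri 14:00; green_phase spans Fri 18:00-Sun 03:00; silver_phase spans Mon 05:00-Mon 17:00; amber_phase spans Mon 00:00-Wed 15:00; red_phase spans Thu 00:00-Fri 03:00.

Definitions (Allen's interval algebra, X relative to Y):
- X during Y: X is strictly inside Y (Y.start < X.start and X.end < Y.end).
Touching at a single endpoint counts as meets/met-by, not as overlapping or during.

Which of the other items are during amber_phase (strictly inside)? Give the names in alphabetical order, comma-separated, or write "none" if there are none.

silver_phase

Target amber_phase = [Mon 00:00, Wed 15:00].
blue_phase [Thu 17:00, Sun 11:00] → after → no.
crimson_phase [Wed 22:00, Thu 14:00] → after → no.
cyan_phase [Thu 19:00, Fri 14:00] → after → no.
gold_phase [Fri 02:00, Sun 08:00] → after → no.
green_phase [Fri 18:00, Sun 03:00] → after → no.
red_phase [Thu 00:00, Fri 03:00] → after → no.
silver_phase [Mon 05:00, Mon 17:00] → during → yes.
teal_phase [Mon 14:00, Thu 13:00] → overlapped-by → no.
Result: silver_phase.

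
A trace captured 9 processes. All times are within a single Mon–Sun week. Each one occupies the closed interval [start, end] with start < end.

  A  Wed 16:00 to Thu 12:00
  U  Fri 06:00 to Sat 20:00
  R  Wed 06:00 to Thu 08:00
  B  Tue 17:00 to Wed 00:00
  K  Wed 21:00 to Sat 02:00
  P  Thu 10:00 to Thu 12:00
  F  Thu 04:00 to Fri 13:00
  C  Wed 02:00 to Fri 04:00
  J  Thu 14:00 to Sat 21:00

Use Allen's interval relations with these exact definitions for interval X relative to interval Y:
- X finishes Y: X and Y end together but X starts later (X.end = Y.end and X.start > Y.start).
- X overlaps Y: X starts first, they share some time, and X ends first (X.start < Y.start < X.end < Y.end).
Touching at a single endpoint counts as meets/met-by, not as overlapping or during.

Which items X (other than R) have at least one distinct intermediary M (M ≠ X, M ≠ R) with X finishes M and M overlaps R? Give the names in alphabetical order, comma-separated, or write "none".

Target R = [Wed 06:00, Thu 08:00].
Intermediaries M with M overlaps R: none.
Union: none.

none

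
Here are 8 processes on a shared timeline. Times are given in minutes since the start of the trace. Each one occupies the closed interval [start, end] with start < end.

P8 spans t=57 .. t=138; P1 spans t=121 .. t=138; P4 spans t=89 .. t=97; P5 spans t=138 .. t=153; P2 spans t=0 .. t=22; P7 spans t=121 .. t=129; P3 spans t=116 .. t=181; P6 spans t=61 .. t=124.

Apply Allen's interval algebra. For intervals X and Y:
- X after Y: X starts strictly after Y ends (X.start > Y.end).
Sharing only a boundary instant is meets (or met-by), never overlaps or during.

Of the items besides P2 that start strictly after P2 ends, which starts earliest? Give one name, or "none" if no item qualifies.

Target P2 = [t=0, t=22].
P1 [t=121, t=138] → after → candidate.
P3 [t=116, t=181] → after → candidate.
P4 [t=89, t=97] → after → candidate.
P5 [t=138, t=153] → after → candidate.
P6 [t=61, t=124] → after → candidate.
P7 [t=121, t=129] → after → candidate.
P8 [t=57, t=138] → after → candidate.
Among candidates, earliest start is t=57 → P8.

P8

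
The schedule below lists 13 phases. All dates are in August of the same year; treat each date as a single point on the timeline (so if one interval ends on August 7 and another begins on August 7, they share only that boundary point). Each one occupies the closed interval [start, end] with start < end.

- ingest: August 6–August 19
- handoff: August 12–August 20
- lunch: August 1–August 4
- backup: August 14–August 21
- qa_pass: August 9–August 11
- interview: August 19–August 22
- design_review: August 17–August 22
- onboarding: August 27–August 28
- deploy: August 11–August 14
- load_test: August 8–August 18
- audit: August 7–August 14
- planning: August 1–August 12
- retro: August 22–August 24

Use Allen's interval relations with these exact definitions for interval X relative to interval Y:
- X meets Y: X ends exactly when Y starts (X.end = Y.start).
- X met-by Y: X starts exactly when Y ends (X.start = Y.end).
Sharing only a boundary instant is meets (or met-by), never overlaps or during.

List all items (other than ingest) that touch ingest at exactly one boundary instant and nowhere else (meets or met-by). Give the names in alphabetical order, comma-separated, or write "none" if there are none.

Target ingest = [August 6, August 19].
audit [August 7, August 14] → during → no.
backup [August 14, August 21] → overlapped-by → no.
deploy [August 11, August 14] → during → no.
design_review [August 17, August 22] → overlapped-by → no.
handoff [August 12, August 20] → overlapped-by → no.
interview [August 19, August 22] → met-by → yes.
load_test [August 8, August 18] → during → no.
lunch [August 1, August 4] → before → no.
onboarding [August 27, August 28] → after → no.
planning [August 1, August 12] → overlaps → no.
qa_pass [August 9, August 11] → during → no.
retro [August 22, August 24] → after → no.
Result: interview.

interview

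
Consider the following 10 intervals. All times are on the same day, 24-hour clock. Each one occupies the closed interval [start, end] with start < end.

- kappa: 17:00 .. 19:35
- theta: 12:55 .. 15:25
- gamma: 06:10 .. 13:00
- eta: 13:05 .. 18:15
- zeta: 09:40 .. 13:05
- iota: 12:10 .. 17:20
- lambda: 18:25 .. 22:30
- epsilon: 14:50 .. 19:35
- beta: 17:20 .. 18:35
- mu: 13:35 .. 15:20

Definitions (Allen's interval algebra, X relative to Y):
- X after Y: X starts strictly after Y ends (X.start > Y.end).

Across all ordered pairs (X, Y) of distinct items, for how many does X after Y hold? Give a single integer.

19

Checking all 90 ordered pairs for relation 'after'; matching pairs in alphabetical order:
(beta, gamma): beta after gamma ✓
(beta, mu): beta after mu ✓
(beta, theta): beta after theta ✓
(beta, zeta): beta after zeta ✓
(epsilon, gamma): epsilon after gamma ✓
(epsilon, zeta): epsilon after zeta ✓
(eta, gamma): eta after gamma ✓
(kappa, gamma): kappa after gamma ✓
(kappa, mu): kappa after mu ✓
(kappa, theta): kappa after theta ✓
(kappa, zeta): kappa after zeta ✓
(lambda, eta): lambda after eta ✓
(lambda, gamma): lambda after gamma ✓
(lambda, iota): lambda after iota ✓
(lambda, mu): lambda after mu ✓
(lambda, theta): lambda after theta ✓
(lambda, zeta): lambda after zeta ✓
(mu, gamma): mu after gamma ✓
(mu, zeta): mu after zeta ✓
Count: 19.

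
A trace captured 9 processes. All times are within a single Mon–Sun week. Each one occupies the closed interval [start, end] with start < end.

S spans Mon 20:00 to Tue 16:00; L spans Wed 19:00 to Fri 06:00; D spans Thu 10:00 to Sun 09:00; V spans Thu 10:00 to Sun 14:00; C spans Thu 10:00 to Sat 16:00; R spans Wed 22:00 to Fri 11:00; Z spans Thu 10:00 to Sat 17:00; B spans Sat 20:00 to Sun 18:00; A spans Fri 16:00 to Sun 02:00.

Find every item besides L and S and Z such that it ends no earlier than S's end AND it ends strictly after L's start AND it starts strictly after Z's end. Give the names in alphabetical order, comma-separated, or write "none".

B

Conditions: its end is no earlier than S's end (X.end >= Tue 16:00) AND its end is strictly after L's start (X.end > Wed 19:00) AND its start is strictly after Z's end (X.start > Sat 17:00).
A: end Sun 02:00 >= Tue 16:00? ✓; end Sun 02:00 > Wed 19:00? ✓; start Fri 16:00 > Sat 17:00? ✗ → no.
B: end Sun 18:00 >= Tue 16:00? ✓; end Sun 18:00 > Wed 19:00? ✓; start Sat 20:00 > Sat 17:00? ✓ → yes.
C: end Sat 16:00 >= Tue 16:00? ✓; end Sat 16:00 > Wed 19:00? ✓; start Thu 10:00 > Sat 17:00? ✗ → no.
D: end Sun 09:00 >= Tue 16:00? ✓; end Sun 09:00 > Wed 19:00? ✓; start Thu 10:00 > Sat 17:00? ✗ → no.
R: end Fri 11:00 >= Tue 16:00? ✓; end Fri 11:00 > Wed 19:00? ✓; start Wed 22:00 > Sat 17:00? ✗ → no.
V: end Sun 14:00 >= Tue 16:00? ✓; end Sun 14:00 > Wed 19:00? ✓; start Thu 10:00 > Sat 17:00? ✗ → no.
Result: B.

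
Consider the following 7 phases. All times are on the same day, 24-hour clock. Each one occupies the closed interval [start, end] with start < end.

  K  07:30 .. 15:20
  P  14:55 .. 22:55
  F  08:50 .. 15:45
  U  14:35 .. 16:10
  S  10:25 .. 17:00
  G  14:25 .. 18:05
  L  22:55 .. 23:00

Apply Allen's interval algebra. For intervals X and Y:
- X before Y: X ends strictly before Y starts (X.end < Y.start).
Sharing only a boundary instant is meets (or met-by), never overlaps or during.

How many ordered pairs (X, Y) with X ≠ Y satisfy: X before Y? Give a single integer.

5

Checking all 42 ordered pairs for relation 'before'; matching pairs in alphabetical order:
(F, L): F before L ✓
(G, L): G before L ✓
(K, L): K before L ✓
(S, L): S before L ✓
(U, L): U before L ✓
Count: 5.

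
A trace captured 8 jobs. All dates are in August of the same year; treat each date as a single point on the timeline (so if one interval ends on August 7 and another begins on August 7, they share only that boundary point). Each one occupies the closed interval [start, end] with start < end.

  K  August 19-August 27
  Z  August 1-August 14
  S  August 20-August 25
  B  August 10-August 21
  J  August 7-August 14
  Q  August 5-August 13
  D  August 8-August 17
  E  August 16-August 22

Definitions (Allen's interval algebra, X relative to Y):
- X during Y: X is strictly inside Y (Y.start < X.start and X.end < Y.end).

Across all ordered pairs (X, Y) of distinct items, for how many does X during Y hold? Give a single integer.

Checking all 56 ordered pairs for relation 'during'; matching pairs in alphabetical order:
(Q, Z): Q during Z ✓
(S, K): S during K ✓
Count: 2.

2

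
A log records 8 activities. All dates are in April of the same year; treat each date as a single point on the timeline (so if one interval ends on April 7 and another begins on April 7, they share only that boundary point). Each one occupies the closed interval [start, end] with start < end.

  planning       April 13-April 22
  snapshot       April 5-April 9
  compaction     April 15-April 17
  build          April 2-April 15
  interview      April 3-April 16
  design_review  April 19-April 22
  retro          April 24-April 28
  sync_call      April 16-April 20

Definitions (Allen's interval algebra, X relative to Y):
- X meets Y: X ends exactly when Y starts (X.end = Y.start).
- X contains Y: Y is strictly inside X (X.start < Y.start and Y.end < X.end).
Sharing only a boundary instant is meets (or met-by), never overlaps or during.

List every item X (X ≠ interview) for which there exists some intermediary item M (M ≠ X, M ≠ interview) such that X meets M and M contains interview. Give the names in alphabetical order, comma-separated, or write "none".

none

Target interview = [April 3, April 16].
Intermediaries M with M contains interview: none.
Union: none.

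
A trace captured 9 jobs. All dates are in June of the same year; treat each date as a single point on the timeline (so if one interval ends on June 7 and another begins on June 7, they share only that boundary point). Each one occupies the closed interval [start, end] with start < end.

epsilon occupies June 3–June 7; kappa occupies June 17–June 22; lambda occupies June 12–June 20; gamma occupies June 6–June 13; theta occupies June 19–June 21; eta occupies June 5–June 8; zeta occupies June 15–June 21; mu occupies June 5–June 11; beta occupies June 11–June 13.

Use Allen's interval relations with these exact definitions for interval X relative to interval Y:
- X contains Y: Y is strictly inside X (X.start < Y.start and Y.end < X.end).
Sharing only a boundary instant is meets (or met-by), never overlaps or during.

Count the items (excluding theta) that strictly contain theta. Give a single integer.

Target theta = [June 19, June 21].
beta [June 11, June 13] → before → no.
epsilon [June 3, June 7] → before → no.
eta [June 5, June 8] → before → no.
gamma [June 6, June 13] → before → no.
kappa [June 17, June 22] → contains → counts.
lambda [June 12, June 20] → overlaps → no.
mu [June 5, June 11] → before → no.
zeta [June 15, June 21] → finished-by → no.
Total: 1.

1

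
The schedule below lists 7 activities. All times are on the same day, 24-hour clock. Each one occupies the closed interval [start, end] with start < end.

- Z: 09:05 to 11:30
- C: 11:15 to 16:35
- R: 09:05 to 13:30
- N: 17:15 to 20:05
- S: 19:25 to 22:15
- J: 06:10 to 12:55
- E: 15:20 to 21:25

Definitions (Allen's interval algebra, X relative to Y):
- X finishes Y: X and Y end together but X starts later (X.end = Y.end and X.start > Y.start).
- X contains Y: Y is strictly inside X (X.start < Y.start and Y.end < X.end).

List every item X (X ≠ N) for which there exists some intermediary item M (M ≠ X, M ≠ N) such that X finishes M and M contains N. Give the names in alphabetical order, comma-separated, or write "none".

none

Target N = [17:15, 20:05].
Intermediaries M with M contains N: E.
Via E — items with X finishes E: none.
Union: none.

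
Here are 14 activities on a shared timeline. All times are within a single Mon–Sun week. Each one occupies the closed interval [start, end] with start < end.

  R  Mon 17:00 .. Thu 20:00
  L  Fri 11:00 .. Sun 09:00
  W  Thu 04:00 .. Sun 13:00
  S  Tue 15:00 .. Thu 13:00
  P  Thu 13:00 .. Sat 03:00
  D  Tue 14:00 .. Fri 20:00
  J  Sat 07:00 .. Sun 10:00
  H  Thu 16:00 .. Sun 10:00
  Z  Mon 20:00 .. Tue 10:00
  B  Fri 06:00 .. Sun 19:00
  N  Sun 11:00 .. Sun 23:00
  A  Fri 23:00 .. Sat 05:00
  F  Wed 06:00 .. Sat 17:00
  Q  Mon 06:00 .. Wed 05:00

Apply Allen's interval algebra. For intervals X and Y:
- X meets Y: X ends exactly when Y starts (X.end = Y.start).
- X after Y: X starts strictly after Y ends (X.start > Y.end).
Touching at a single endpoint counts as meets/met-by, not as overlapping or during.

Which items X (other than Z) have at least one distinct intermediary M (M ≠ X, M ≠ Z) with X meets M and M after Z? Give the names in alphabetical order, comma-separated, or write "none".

Target Z = [Mon 20:00, Tue 10:00].
Intermediaries M with M after Z: A, B, D, F, H, J, L, N, P, S, W.
Via A — items with X meets A: none.
Via B — items with X meets B: none.
Via D — items with X meets D: none.
Via F — items with X meets F: none.
Via H — items with X meets H: none.
Via J — items with X meets J: none.
Via L — items with X meets L: none.
Via N — items with X meets N: none.
Via P — items with X meets P: S.
Via S — items with X meets S: none.
Via W — items with X meets W: none.
Union: S.

S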